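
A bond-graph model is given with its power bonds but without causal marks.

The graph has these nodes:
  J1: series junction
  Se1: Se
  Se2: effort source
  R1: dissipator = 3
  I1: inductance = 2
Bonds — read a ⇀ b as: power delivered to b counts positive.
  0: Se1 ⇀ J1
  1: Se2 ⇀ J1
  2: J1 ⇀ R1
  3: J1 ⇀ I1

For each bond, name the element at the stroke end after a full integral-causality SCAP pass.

β0 →J1
β1 →J1
β2 →J1
β3 →I1

#0 stroke→J1  (source Se1 imposes e)
#1 stroke→J1  (Se2: effort source, stroke at far end)
#3 stroke→I1  (I1: I, integral causality)
#2 stroke→J1  (1-jn J1 has f-setter on 3)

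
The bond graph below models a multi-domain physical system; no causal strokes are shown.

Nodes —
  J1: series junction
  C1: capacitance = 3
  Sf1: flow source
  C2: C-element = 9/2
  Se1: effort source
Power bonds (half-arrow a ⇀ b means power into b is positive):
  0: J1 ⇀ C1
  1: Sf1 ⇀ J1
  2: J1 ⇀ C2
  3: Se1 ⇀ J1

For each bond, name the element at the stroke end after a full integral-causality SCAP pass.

bond 1 stroke at Sf1  (Sf1: flow source, stroke at near end)
bond 3 stroke at J1  (Se1 (Se) sets effort on bond)
bond 0 stroke at J1  (J1 flow already set via bond 1)
bond 2 stroke at J1  (J1 flow already set via bond 1)

#0 |J1
#1 |Sf1
#2 |J1
#3 |J1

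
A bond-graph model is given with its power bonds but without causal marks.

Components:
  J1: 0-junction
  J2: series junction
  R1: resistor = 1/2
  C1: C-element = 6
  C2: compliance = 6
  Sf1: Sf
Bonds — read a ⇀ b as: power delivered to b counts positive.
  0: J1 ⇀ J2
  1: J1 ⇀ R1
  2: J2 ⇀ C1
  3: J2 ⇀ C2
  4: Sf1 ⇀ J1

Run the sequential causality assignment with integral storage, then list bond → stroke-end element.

#0 stroke at J1
#1 stroke at R1
#2 stroke at J2
#3 stroke at J2
#4 stroke at Sf1

β4 |Sf1  (source Sf1 imposes f)
β2 |J2  (prefer integral on C1)
β3 |J2  (C2: C, integral causality)
β0 |J1  (closing 1-jn rule on J2)
β1 |R1  (common-e at J1 fixed by 0)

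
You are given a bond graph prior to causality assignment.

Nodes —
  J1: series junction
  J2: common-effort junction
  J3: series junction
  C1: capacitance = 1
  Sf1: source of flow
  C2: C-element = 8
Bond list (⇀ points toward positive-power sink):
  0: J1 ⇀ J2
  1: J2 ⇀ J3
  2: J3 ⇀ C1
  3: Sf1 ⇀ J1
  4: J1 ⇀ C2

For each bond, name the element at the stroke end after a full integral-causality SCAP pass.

bond 0 stroke at J1
bond 1 stroke at J2
bond 2 stroke at J3
bond 3 stroke at Sf1
bond 4 stroke at J1

b3 stroke→Sf1  (Sf1 fixes flow; stroke at Sf1)
b0 stroke→J1  (common-f at J1 fixed by 3)
b4 stroke→J1  (J1: bond 3 brought flow, rest push out)
b1 stroke→J2  (J2 needs exactly one e-in)
b2 stroke→J3  (J3 flow already set via bond 1)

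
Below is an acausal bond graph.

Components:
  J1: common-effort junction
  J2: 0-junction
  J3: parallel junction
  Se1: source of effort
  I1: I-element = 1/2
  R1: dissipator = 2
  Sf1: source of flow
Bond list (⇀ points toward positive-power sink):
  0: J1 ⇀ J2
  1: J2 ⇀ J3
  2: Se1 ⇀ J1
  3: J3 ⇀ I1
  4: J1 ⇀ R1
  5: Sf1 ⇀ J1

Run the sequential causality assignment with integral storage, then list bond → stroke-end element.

b0 →J2
b1 →J3
b2 →J1
b3 →I1
b4 →R1
b5 →Sf1

β2 stroke→J1  (source Se1 imposes e)
β5 stroke→Sf1  (Sf1 (Sf) sets flow on bond)
β0 stroke→J2  (common-e at J1 fixed by 2)
β4 stroke→R1  (common-e at J1 fixed by 2)
β1 stroke→J3  (J2: bond 0 brought effort, rest push out)
β3 stroke→I1  (J3 effort already set via bond 1)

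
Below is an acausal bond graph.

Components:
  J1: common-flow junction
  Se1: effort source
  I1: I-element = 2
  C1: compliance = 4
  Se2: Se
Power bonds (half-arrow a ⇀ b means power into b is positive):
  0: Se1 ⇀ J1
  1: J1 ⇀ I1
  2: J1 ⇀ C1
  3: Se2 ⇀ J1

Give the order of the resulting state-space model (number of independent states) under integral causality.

2  (C1, I1 all integral)

#0 |J1  (Se1 fixes effort; stroke away)
#3 |J1  (source Se2 imposes e)
#1 |I1  (prefer integral on I1)
#2 |J1  (1-jn J1 has f-setter on 1)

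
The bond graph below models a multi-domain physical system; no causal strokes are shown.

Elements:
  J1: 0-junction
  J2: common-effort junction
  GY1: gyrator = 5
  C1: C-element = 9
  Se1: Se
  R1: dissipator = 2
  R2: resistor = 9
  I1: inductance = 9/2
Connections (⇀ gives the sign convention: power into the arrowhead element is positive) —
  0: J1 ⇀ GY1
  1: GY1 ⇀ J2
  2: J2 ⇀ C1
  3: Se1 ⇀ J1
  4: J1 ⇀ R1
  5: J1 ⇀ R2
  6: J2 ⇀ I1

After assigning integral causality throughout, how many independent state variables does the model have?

b3 stroke→J1  (source Se1 imposes e)
b0 stroke→GY1  (J1: bond 3 brought effort, rest push out)
b4 stroke→R1  (common-e at J1 fixed by 3)
b5 stroke→R2  (common-e at J1 fixed by 3)
b1 stroke→GY1  (GY GY1: same side as bond 0)
b2 stroke→J2  (C1: C, integral causality)
b6 stroke→I1  (0-jn J2 has e-setter on 2)

2  (C1, I1 all integral)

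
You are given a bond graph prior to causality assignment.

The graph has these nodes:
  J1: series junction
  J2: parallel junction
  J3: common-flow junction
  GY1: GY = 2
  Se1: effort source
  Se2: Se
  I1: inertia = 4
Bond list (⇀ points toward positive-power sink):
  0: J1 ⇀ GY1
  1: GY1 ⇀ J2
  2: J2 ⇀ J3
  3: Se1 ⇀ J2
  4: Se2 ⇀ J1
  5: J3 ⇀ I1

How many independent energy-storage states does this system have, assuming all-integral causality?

1  (I1 all integral)

b3 →J2  (source Se1 imposes e)
b4 →J1  (Se2 fixes effort; stroke away)
b0 →GY1  (J1 needs exactly one f-in)
b1 →GY1  (J2: bond 3 brought effort, rest push out)
b2 →J3  (common-e at J2 fixed by 3)
b5 →I1  (closing 1-jn rule on J3)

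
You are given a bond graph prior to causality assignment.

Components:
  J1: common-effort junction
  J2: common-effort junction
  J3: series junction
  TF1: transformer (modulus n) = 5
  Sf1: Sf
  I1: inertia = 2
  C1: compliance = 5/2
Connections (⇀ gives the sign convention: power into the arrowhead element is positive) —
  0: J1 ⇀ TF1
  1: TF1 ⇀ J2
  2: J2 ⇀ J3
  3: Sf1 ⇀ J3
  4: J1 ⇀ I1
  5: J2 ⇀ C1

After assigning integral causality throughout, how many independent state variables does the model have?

2  (C1, I1 all integral)

bond 3 |Sf1  (Sf1 (Sf) sets flow on bond)
bond 2 |J3  (J3: bond 3 brought flow, rest push out)
bond 4 |I1  (I1: I, integral causality)
bond 0 |J1  (J1: last free bond brings effort in)
bond 1 |TF1  (TF1 one-in-one-out from 0)
bond 5 |J2  (closing 0-jn rule on J2)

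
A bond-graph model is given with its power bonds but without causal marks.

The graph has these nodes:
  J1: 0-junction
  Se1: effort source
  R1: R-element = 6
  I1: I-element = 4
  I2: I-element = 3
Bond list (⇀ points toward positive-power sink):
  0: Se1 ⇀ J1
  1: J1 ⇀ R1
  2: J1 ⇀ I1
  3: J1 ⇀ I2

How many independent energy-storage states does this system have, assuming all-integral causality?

2  (I1, I2 all integral)

#0 →J1  (Se1: effort source, stroke at far end)
#1 →R1  (0-jn J1 has e-setter on 0)
#2 →I1  (common-e at J1 fixed by 0)
#3 →I2  (J1 effort already set via bond 0)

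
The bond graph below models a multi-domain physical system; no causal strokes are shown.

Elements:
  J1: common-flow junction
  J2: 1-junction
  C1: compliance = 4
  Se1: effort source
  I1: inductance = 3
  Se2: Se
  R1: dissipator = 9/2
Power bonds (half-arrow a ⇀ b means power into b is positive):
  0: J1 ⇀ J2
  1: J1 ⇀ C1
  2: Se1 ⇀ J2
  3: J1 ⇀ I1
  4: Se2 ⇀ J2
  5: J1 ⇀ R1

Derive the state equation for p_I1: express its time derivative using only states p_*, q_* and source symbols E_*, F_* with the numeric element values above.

dp_I1/dt = E_Se1 + E_Se2 - 3*p_I1/2 - q_C1/4

#2 stroke→J2  (Se1: effort source, stroke at far end)
#4 stroke→J2  (Se2 fixes effort; stroke away)
#0 stroke→J1  (J2: last free bond brings flow in)
#1 stroke→J1  (C1 outputs effort q/C1)
#3 stroke→I1  (I1: I, integral causality)
#5 stroke→J1  (1-jn J1 has f-setter on 3)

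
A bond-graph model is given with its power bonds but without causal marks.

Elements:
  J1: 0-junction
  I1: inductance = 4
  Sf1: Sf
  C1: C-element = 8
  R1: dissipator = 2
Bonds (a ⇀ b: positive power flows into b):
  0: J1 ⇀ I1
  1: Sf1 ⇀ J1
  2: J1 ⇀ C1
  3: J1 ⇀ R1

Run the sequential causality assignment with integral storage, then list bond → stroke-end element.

b0 |I1
b1 |Sf1
b2 |J1
b3 |R1

β1 |Sf1  (source Sf1 imposes f)
β0 |I1  (prefer integral on I1)
β2 |J1  (C1: C, integral causality)
β3 |R1  (common-e at J1 fixed by 2)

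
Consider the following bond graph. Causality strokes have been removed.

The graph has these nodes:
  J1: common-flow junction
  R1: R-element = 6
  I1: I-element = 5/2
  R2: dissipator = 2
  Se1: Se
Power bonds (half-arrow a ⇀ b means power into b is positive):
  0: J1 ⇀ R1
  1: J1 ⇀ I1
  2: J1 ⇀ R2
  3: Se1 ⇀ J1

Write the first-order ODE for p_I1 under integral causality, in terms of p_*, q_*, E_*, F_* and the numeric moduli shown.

dp_I1/dt = E_Se1 - 16*p_I1/5

b3 stroke at J1  (source Se1 imposes e)
b1 stroke at I1  (prefer integral on I1)
b0 stroke at J1  (1-jn J1 has f-setter on 1)
b2 stroke at J1  (J1: bond 1 brought flow, rest push out)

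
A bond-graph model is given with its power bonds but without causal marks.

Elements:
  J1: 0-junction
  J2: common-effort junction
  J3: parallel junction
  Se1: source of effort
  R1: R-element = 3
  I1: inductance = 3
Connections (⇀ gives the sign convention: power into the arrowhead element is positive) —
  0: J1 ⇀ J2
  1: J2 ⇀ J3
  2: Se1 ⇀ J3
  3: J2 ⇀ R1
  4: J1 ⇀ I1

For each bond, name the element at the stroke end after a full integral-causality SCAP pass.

#2 stroke→J3  (Se1 fixes effort; stroke away)
#1 stroke→J2  (0-jn J3 has e-setter on 2)
#0 stroke→J1  (0-jn J2 has e-setter on 1)
#3 stroke→R1  (common-e at J2 fixed by 1)
#4 stroke→I1  (common-e at J1 fixed by 0)

bond 0 |J1
bond 1 |J2
bond 2 |J3
bond 3 |R1
bond 4 |I1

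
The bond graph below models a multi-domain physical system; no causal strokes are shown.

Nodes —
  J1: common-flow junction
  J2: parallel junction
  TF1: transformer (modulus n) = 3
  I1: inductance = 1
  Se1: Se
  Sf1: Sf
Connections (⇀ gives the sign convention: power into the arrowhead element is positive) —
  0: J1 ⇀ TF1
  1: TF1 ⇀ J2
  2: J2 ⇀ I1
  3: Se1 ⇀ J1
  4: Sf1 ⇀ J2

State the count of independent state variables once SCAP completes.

1  (I1 all integral)

bond 3 stroke at J1  (Se1 (Se) sets effort on bond)
bond 4 stroke at Sf1  (Sf1 (Sf) sets flow on bond)
bond 0 stroke at TF1  (J1 needs exactly one f-in)
bond 1 stroke at J2  (TF1 one-in-one-out from 0)
bond 2 stroke at I1  (J2 effort already set via bond 1)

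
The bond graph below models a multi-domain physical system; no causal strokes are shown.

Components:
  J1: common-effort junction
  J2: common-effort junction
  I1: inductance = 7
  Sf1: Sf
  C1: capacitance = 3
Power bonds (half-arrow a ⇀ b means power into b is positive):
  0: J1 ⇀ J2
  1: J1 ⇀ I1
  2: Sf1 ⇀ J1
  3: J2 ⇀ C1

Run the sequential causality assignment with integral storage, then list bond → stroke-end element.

#0 stroke→J1
#1 stroke→I1
#2 stroke→Sf1
#3 stroke→J2

β2 stroke at Sf1  (Sf1: flow source, stroke at near end)
β1 stroke at I1  (I1: I, integral causality)
β0 stroke at J1  (closing 0-jn rule on J1)
β3 stroke at J2  (J2 needs exactly one e-in)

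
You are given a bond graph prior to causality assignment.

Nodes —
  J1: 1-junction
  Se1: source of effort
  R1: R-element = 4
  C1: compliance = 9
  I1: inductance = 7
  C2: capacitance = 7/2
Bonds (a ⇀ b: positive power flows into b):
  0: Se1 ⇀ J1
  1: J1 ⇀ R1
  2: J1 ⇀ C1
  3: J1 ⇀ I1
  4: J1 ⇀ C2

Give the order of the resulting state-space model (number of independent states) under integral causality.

#0 |J1  (Se1 (Se) sets effort on bond)
#2 |J1  (C1 outputs effort q/C1)
#3 |I1  (I1: I, integral causality)
#1 |J1  (J1 flow already set via bond 3)
#4 |J1  (J1: bond 3 brought flow, rest push out)

3  (C1, C2, I1 all integral)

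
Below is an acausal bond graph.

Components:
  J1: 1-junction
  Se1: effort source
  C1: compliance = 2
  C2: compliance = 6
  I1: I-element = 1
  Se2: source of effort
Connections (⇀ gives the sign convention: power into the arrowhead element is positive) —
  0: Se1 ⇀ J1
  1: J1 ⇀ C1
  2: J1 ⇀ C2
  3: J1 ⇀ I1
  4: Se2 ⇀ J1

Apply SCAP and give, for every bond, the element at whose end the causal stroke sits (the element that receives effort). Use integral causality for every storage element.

β0 →J1  (Se1: effort source, stroke at far end)
β4 →J1  (Se2: effort source, stroke at far end)
β1 →J1  (C1: C, integral causality)
β2 →J1  (C2 outputs effort q/C2)
β3 →I1  (J1 needs exactly one f-in)

bond 0 stroke at J1
bond 1 stroke at J1
bond 2 stroke at J1
bond 3 stroke at I1
bond 4 stroke at J1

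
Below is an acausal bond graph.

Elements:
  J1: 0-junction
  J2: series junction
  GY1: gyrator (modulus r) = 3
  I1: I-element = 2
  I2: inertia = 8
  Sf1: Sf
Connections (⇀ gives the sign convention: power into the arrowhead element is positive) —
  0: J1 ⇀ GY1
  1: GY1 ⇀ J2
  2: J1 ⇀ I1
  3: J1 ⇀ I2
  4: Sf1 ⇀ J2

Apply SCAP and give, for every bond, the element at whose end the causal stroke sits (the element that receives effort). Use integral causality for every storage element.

bond 4 |Sf1  (Sf1 (Sf) sets flow on bond)
bond 1 |J2  (J2: bond 4 brought flow, rest push out)
bond 0 |J1  (GY1: gyrator matches bond 1)
bond 2 |I1  (J1 effort already set via bond 0)
bond 3 |I2  (common-e at J1 fixed by 0)

bond 0 |J1
bond 1 |J2
bond 2 |I1
bond 3 |I2
bond 4 |Sf1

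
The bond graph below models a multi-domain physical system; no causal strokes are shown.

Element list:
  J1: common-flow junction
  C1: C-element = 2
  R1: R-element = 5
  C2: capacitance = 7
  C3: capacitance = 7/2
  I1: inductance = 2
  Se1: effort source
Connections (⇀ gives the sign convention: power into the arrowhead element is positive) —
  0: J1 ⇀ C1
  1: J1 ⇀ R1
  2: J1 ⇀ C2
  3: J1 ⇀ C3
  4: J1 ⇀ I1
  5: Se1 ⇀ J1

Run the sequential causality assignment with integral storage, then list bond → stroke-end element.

#0 |J1
#1 |J1
#2 |J1
#3 |J1
#4 |I1
#5 |J1

b5 stroke at J1  (Se1 fixes effort; stroke away)
b0 stroke at J1  (C1 outputs effort q/C1)
b2 stroke at J1  (C2: C, integral causality)
b3 stroke at J1  (C3: C, integral causality)
b4 stroke at I1  (I1: I, integral causality)
b1 stroke at J1  (J1: bond 4 brought flow, rest push out)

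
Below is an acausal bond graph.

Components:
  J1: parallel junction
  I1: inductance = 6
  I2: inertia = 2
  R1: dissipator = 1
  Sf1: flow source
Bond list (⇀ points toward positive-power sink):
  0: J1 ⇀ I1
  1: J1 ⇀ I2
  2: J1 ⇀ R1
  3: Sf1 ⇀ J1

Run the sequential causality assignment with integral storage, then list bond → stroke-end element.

β3 stroke at Sf1  (source Sf1 imposes f)
β0 stroke at I1  (I1 outputs flow p/I1)
β1 stroke at I2  (I2: I, integral causality)
β2 stroke at J1  (J1 needs exactly one e-in)

β0 →I1
β1 →I2
β2 →J1
β3 →Sf1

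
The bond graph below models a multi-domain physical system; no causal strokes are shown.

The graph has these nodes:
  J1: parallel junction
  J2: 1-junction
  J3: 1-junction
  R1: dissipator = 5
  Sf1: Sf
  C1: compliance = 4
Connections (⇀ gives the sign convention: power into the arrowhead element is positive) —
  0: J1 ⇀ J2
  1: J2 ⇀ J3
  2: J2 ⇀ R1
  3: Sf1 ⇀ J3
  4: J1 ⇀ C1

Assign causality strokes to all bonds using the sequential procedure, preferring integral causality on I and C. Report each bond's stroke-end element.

#0 stroke at J2
#1 stroke at J3
#2 stroke at J2
#3 stroke at Sf1
#4 stroke at J1

#3 stroke at Sf1  (Sf1 (Sf) sets flow on bond)
#1 stroke at J3  (1-jn J3 has f-setter on 3)
#0 stroke at J2  (J2 flow already set via bond 1)
#2 stroke at J2  (J2: bond 1 brought flow, rest push out)
#4 stroke at J1  (J1 needs exactly one e-in)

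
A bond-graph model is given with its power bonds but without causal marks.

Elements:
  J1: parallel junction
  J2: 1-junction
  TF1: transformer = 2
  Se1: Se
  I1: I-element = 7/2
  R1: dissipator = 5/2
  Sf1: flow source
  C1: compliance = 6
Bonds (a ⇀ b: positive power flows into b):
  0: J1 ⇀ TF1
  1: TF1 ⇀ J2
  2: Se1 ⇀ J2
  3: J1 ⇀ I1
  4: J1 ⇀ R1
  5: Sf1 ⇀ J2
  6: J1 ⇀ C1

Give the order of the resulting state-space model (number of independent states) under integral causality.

b2 →J2  (Se1 (Se) sets effort on bond)
b5 →Sf1  (Sf1: flow source, stroke at near end)
b1 →J2  (common-f at J2 fixed by 5)
b0 →TF1  (through TF1, causality passes straight; one stroke at TF1)
b3 →I1  (I1 integral (f out))
b6 →J1  (C1: C, integral causality)
b4 →R1  (common-e at J1 fixed by 6)

2  (C1, I1 all integral)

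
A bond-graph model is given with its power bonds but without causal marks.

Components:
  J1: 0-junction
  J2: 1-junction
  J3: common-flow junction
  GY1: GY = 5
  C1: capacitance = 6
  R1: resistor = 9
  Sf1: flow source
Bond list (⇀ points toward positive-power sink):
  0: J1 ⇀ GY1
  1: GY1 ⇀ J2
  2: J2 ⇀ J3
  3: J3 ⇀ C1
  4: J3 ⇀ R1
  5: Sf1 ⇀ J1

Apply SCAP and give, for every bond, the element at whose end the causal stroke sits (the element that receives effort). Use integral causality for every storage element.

β5 →Sf1  (Sf1 (Sf) sets flow on bond)
β0 →J1  (J1: last free bond brings effort in)
β1 →J2  (GY1: gyrator matches bond 0)
β2 →J3  (closing 1-jn rule on J2)
β3 →J3  (prefer integral on C1)
β4 →R1  (only one flow-in slot at J3)

bond 0 stroke→J1
bond 1 stroke→J2
bond 2 stroke→J3
bond 3 stroke→J3
bond 4 stroke→R1
bond 5 stroke→Sf1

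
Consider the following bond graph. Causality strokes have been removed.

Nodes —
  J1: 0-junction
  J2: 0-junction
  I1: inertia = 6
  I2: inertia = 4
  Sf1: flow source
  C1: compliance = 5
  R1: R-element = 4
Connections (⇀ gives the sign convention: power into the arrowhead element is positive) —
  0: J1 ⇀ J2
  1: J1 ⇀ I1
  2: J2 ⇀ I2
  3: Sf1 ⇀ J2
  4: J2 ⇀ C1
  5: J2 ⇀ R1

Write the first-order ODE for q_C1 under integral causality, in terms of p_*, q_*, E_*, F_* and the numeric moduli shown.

b3 stroke→Sf1  (Sf1: flow source, stroke at near end)
b1 stroke→I1  (I1 integral (f out))
b0 stroke→J1  (J1 needs exactly one e-in)
b2 stroke→I2  (I2 integral (f out))
b4 stroke→J2  (C1: C, integral causality)
b5 stroke→R1  (common-e at J2 fixed by 4)

dq_C1/dt = F_Sf1 - p_I1/6 - p_I2/4 - q_C1/20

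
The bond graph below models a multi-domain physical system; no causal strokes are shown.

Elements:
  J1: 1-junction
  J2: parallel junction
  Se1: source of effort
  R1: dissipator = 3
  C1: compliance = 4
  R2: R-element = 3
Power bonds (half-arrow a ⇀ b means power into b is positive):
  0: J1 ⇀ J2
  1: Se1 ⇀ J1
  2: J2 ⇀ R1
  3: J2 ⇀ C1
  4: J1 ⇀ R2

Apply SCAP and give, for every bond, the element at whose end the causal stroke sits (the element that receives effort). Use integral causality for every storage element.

bond 1 |J1  (Se1 (Se) sets effort on bond)
bond 3 |J2  (C1 integral (e out))
bond 0 |J1  (J2: bond 3 brought effort, rest push out)
bond 2 |R1  (0-jn J2 has e-setter on 3)
bond 4 |R2  (closing 1-jn rule on J1)

#0 |J1
#1 |J1
#2 |R1
#3 |J2
#4 |R2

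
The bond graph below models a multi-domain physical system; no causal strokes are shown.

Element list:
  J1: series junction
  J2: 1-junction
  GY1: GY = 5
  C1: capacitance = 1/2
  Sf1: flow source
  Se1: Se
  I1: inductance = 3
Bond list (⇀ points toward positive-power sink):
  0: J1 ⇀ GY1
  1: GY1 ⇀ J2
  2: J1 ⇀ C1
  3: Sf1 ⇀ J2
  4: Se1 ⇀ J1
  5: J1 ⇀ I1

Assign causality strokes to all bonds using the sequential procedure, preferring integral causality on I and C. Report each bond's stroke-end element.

bond 3 stroke→Sf1  (source Sf1 imposes f)
bond 4 stroke→J1  (Se1 fixes effort; stroke away)
bond 1 stroke→J2  (J2 flow already set via bond 3)
bond 0 stroke→J1  (GY1: gyrator matches bond 1)
bond 2 stroke→J1  (C1: C, integral causality)
bond 5 stroke→I1  (only one flow-in slot at J1)

β0 |J1
β1 |J2
β2 |J1
β3 |Sf1
β4 |J1
β5 |I1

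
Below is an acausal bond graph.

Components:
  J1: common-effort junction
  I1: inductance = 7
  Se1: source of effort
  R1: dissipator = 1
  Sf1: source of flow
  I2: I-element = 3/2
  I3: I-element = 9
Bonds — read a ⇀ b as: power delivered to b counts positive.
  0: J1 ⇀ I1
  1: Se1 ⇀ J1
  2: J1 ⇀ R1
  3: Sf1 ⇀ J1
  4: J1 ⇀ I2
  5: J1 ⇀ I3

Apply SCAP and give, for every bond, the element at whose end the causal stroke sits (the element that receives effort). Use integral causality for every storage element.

b0 →I1
b1 →J1
b2 →R1
b3 →Sf1
b4 →I2
b5 →I3

b1 →J1  (Se1: effort source, stroke at far end)
b3 →Sf1  (Sf1 (Sf) sets flow on bond)
b0 →I1  (common-e at J1 fixed by 1)
b2 →R1  (0-jn J1 has e-setter on 1)
b4 →I2  (common-e at J1 fixed by 1)
b5 →I3  (0-jn J1 has e-setter on 1)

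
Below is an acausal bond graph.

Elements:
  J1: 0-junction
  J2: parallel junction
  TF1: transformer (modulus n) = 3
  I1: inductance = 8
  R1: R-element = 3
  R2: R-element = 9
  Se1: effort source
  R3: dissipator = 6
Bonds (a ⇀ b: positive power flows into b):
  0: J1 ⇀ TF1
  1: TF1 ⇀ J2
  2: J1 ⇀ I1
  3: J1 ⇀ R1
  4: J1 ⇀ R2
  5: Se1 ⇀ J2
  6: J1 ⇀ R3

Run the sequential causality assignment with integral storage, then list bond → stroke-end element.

β5 stroke→J2  (source Se1 imposes e)
β1 stroke→TF1  (J2 effort already set via bond 5)
β0 stroke→J1  (TF1: transformer flips bond 1)
β2 stroke→I1  (J1: bond 0 brought effort, rest push out)
β3 stroke→R1  (J1: bond 0 brought effort, rest push out)
β4 stroke→R2  (J1: bond 0 brought effort, rest push out)
β6 stroke→R3  (common-e at J1 fixed by 0)

b0 →J1
b1 →TF1
b2 →I1
b3 →R1
b4 →R2
b5 →J2
b6 →R3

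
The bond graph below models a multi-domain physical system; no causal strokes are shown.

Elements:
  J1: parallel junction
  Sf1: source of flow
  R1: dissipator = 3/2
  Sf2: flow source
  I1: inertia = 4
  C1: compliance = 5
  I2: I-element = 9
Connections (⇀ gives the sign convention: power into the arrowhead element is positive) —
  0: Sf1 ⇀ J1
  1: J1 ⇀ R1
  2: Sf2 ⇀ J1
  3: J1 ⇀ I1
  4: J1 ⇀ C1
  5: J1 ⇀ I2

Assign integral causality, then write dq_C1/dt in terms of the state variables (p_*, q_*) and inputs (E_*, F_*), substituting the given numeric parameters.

b0 |Sf1  (source Sf1 imposes f)
b2 |Sf2  (Sf2 fixes flow; stroke at Sf2)
b3 |I1  (prefer integral on I1)
b4 |J1  (C1: C, integral causality)
b1 |R1  (common-e at J1 fixed by 4)
b5 |I2  (common-e at J1 fixed by 4)

dq_C1/dt = F_Sf1 + F_Sf2 - p_I1/4 - p_I2/9 - 2*q_C1/15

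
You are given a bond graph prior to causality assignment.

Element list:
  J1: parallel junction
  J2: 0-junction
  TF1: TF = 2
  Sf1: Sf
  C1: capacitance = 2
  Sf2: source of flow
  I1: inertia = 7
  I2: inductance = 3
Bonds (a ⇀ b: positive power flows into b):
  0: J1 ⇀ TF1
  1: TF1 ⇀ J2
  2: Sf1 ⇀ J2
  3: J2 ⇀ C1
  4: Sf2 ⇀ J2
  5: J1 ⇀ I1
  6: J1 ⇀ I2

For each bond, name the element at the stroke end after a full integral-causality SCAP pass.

#0 stroke at J1
#1 stroke at TF1
#2 stroke at Sf1
#3 stroke at J2
#4 stroke at Sf2
#5 stroke at I1
#6 stroke at I2

#2 →Sf1  (source Sf1 imposes f)
#4 →Sf2  (source Sf2 imposes f)
#3 →J2  (prefer integral on C1)
#1 →TF1  (common-e at J2 fixed by 3)
#0 →J1  (TF1: transformer flips bond 1)
#5 →I1  (J1 effort already set via bond 0)
#6 →I2  (J1 effort already set via bond 0)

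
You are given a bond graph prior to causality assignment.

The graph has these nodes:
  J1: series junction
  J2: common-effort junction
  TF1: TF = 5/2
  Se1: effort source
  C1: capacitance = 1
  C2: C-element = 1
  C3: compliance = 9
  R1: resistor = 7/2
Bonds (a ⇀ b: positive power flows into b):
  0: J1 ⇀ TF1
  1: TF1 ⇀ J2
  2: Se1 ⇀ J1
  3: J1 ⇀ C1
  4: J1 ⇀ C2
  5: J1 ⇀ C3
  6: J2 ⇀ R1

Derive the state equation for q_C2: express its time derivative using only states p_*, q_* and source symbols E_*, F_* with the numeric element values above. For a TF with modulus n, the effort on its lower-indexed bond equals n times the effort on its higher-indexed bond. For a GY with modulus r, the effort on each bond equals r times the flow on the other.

dq_C2/dt = 8*E_Se1/175 - 8*q_C1/175 - 8*q_C2/175 - 8*q_C3/1575

bond 2 →J1  (Se1 (Se) sets effort on bond)
bond 3 →J1  (C1 outputs effort q/C1)
bond 4 →J1  (C2: C, integral causality)
bond 5 →J1  (C3 integral (e out))
bond 0 →TF1  (J1 needs exactly one f-in)
bond 1 →J2  (TF TF1: opposite of bond 0)
bond 6 →R1  (common-e at J2 fixed by 1)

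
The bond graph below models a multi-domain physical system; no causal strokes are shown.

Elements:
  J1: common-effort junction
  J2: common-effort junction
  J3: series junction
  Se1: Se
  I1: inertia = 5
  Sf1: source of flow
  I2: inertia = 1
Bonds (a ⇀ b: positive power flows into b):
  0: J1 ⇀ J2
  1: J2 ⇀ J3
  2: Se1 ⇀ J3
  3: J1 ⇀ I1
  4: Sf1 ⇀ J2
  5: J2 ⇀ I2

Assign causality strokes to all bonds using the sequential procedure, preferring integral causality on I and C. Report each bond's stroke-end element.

β0 |J1
β1 |J2
β2 |J3
β3 |I1
β4 |Sf1
β5 |I2

β2 stroke→J3  (Se1 fixes effort; stroke away)
β4 stroke→Sf1  (Sf1: flow source, stroke at near end)
β1 stroke→J2  (only one flow-in slot at J3)
β0 stroke→J1  (common-e at J2 fixed by 1)
β5 stroke→I2  (common-e at J2 fixed by 1)
β3 stroke→I1  (common-e at J1 fixed by 0)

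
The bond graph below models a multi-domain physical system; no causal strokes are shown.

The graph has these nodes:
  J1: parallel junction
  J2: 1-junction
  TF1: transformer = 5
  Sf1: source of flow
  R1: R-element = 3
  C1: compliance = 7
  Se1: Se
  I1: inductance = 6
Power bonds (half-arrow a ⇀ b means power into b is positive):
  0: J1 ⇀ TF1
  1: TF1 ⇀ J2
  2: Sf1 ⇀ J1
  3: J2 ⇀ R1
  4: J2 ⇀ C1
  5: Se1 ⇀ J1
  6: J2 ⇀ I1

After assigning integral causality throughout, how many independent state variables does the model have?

#2 |Sf1  (Sf1: flow source, stroke at near end)
#5 |J1  (Se1 fixes effort; stroke away)
#0 |TF1  (J1: bond 5 brought effort, rest push out)
#1 |J2  (TF1: transformer flips bond 0)
#4 |J2  (C1 outputs effort q/C1)
#6 |I1  (I1 integral (f out))
#3 |J2  (J2 flow already set via bond 6)

2  (C1, I1 all integral)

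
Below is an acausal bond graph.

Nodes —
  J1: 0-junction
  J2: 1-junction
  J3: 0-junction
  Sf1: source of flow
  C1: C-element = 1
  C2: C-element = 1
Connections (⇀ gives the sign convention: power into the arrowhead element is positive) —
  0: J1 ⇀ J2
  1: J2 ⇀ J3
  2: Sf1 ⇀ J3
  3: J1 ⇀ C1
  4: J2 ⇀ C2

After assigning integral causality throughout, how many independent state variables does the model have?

2  (C1, C2 all integral)

β2 stroke at Sf1  (source Sf1 imposes f)
β1 stroke at J3  (only one effort-in slot at J3)
β0 stroke at J2  (common-f at J2 fixed by 1)
β4 stroke at J2  (1-jn J2 has f-setter on 1)
β3 stroke at J1  (closing 0-jn rule on J1)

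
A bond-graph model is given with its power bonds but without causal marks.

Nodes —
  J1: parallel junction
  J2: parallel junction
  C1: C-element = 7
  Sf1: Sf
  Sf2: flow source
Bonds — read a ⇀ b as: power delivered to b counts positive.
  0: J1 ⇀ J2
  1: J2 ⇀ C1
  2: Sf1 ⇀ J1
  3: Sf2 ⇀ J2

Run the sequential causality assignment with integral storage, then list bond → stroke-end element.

β0 stroke at J1
β1 stroke at J2
β2 stroke at Sf1
β3 stroke at Sf2

b2 |Sf1  (Sf1 fixes flow; stroke at Sf1)
b3 |Sf2  (Sf2 (Sf) sets flow on bond)
b0 |J1  (only one effort-in slot at J1)
b1 |J2  (J2 needs exactly one e-in)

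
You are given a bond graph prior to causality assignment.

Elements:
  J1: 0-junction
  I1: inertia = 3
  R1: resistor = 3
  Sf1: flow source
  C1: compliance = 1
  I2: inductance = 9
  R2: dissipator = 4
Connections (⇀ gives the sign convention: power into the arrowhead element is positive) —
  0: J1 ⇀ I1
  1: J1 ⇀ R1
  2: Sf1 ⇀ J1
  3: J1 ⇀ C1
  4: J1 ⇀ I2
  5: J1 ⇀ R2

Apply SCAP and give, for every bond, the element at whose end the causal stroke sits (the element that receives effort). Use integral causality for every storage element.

bond 0 stroke at I1
bond 1 stroke at R1
bond 2 stroke at Sf1
bond 3 stroke at J1
bond 4 stroke at I2
bond 5 stroke at R2

#2 |Sf1  (Sf1 fixes flow; stroke at Sf1)
#0 |I1  (I1: I, integral causality)
#3 |J1  (C1: C, integral causality)
#1 |R1  (J1: bond 3 brought effort, rest push out)
#4 |I2  (J1 effort already set via bond 3)
#5 |R2  (J1 effort already set via bond 3)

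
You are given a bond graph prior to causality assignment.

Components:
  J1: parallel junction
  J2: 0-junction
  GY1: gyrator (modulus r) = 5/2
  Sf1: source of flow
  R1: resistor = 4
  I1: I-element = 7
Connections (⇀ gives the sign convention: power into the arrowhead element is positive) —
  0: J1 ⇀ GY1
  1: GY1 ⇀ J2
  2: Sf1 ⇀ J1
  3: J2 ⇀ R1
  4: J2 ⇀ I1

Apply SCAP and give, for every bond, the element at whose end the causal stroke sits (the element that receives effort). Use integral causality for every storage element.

β2 stroke at Sf1  (Sf1 (Sf) sets flow on bond)
β0 stroke at J1  (J1 needs exactly one e-in)
β1 stroke at J2  (GY GY1: same side as bond 0)
β3 stroke at R1  (J2 effort already set via bond 1)
β4 stroke at I1  (0-jn J2 has e-setter on 1)

b0 stroke→J1
b1 stroke→J2
b2 stroke→Sf1
b3 stroke→R1
b4 stroke→I1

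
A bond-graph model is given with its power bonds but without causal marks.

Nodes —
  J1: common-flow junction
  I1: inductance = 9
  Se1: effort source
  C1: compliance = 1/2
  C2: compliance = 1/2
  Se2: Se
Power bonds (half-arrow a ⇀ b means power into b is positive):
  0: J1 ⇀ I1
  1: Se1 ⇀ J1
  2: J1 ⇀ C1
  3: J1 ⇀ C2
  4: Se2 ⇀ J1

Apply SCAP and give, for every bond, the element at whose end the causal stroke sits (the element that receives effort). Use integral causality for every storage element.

bond 0 |I1
bond 1 |J1
bond 2 |J1
bond 3 |J1
bond 4 |J1

β1 stroke→J1  (source Se1 imposes e)
β4 stroke→J1  (Se2 (Se) sets effort on bond)
β0 stroke→I1  (prefer integral on I1)
β2 stroke→J1  (J1 flow already set via bond 0)
β3 stroke→J1  (J1: bond 0 brought flow, rest push out)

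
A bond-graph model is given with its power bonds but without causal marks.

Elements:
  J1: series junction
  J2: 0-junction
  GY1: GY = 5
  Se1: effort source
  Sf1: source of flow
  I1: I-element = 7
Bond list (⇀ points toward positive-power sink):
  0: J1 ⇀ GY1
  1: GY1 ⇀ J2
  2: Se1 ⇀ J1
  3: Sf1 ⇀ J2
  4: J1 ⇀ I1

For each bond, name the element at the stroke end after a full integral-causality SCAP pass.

β2 stroke at J1  (source Se1 imposes e)
β3 stroke at Sf1  (Sf1 (Sf) sets flow on bond)
β1 stroke at J2  (J2: last free bond brings effort in)
β0 stroke at J1  (GY1: gyrator matches bond 1)
β4 stroke at I1  (only one flow-in slot at J1)

bond 0 →J1
bond 1 →J2
bond 2 →J1
bond 3 →Sf1
bond 4 →I1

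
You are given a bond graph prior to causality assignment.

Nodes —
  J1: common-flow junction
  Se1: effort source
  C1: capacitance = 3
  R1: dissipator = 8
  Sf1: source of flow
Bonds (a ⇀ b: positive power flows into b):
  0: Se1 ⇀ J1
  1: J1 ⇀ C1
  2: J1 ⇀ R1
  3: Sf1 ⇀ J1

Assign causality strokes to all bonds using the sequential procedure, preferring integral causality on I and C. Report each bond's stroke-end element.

β0 |J1
β1 |J1
β2 |J1
β3 |Sf1

#0 →J1  (Se1 fixes effort; stroke away)
#3 →Sf1  (Sf1: flow source, stroke at near end)
#1 →J1  (1-jn J1 has f-setter on 3)
#2 →J1  (J1: bond 3 brought flow, rest push out)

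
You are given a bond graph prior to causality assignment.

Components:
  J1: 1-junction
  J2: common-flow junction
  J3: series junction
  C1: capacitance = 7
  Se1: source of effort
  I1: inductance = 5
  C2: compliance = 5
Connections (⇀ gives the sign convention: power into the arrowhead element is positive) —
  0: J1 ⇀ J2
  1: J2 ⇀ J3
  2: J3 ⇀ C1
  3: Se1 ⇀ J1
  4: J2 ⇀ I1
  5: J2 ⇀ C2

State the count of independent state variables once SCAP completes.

3  (C1, C2, I1 all integral)

β3 stroke at J1  (Se1 (Se) sets effort on bond)
β0 stroke at J2  (closing 1-jn rule on J1)
β2 stroke at J3  (prefer integral on C1)
β1 stroke at J2  (J3 needs exactly one f-in)
β4 stroke at I1  (I1 integral (f out))
β5 stroke at J2  (J2: bond 4 brought flow, rest push out)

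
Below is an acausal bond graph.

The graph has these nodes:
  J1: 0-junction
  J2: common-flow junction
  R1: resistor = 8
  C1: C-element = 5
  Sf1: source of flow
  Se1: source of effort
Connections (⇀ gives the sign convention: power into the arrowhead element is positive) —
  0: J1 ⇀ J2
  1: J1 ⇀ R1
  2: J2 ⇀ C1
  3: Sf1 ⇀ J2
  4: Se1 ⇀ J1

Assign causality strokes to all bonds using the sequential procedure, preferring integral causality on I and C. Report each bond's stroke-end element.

b3 stroke→Sf1  (Sf1: flow source, stroke at near end)
b4 stroke→J1  (Se1: effort source, stroke at far end)
b0 stroke→J2  (common-e at J1 fixed by 4)
b1 stroke→R1  (J1 effort already set via bond 4)
b2 stroke→J2  (J2 flow already set via bond 3)

#0 stroke at J2
#1 stroke at R1
#2 stroke at J2
#3 stroke at Sf1
#4 stroke at J1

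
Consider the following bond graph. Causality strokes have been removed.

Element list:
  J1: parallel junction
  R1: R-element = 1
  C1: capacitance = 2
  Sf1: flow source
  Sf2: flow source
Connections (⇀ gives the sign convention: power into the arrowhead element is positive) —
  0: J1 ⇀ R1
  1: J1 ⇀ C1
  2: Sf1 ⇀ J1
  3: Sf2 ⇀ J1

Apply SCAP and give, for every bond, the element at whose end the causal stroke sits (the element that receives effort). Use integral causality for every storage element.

b0 →R1
b1 →J1
b2 →Sf1
b3 →Sf2

b2 stroke→Sf1  (Sf1 (Sf) sets flow on bond)
b3 stroke→Sf2  (Sf2: flow source, stroke at near end)
b1 stroke→J1  (C1 integral (e out))
b0 stroke→R1  (J1: bond 1 brought effort, rest push out)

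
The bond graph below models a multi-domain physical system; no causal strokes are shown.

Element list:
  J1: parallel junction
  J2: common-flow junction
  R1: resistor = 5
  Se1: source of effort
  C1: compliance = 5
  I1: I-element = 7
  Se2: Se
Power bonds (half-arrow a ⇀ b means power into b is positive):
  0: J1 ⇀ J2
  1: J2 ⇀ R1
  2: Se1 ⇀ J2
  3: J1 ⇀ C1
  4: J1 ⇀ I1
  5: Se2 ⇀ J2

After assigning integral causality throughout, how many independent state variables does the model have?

2  (C1, I1 all integral)

b2 |J2  (source Se1 imposes e)
b5 |J2  (Se2 fixes effort; stroke away)
b3 |J1  (C1 outputs effort q/C1)
b0 |J2  (J1 effort already set via bond 3)
b4 |I1  (common-e at J1 fixed by 3)
b1 |R1  (J2 needs exactly one f-in)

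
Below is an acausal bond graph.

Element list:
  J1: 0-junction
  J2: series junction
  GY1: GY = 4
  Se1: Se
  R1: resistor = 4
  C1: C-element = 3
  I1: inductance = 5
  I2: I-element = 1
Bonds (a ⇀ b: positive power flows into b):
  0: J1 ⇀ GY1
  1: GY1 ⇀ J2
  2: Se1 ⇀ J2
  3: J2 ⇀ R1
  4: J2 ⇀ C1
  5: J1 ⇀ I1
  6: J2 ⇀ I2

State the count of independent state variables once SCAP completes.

β2 stroke at J2  (Se1 fixes effort; stroke away)
β4 stroke at J2  (prefer integral on C1)
β5 stroke at I1  (I1 outputs flow p/I1)
β0 stroke at J1  (only one effort-in slot at J1)
β1 stroke at J2  (through GY1, causality inverts; strokes same side of GY1)
β6 stroke at I2  (I2 integral (f out))
β3 stroke at J2  (J2 flow already set via bond 6)

3  (C1, I1, I2 all integral)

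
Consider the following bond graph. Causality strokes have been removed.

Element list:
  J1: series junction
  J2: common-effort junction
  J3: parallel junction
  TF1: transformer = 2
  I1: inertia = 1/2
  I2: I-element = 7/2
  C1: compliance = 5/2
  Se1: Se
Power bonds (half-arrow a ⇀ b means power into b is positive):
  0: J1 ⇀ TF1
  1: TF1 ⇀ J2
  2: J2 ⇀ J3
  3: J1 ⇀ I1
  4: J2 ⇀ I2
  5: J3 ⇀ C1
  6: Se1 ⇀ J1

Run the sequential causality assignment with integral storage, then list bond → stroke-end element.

bond 6 |J1  (Se1 fixes effort; stroke away)
bond 3 |I1  (I1 integral (f out))
bond 0 |J1  (J1: bond 3 brought flow, rest push out)
bond 1 |TF1  (TF1: transformer flips bond 0)
bond 4 |I2  (I2 integral (f out))
bond 2 |J2  (J2: last free bond brings effort in)
bond 5 |J3  (closing 0-jn rule on J3)

#0 stroke→J1
#1 stroke→TF1
#2 stroke→J2
#3 stroke→I1
#4 stroke→I2
#5 stroke→J3
#6 stroke→J1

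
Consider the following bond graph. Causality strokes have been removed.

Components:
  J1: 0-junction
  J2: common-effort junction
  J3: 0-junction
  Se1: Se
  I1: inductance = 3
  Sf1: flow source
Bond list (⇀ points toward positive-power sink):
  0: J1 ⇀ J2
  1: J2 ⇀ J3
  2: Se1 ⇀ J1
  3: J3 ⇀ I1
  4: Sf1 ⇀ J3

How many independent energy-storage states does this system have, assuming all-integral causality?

β2 |J1  (Se1: effort source, stroke at far end)
β4 |Sf1  (source Sf1 imposes f)
β0 |J2  (0-jn J1 has e-setter on 2)
β1 |J3  (0-jn J2 has e-setter on 0)
β3 |I1  (J3 effort already set via bond 1)

1  (I1 all integral)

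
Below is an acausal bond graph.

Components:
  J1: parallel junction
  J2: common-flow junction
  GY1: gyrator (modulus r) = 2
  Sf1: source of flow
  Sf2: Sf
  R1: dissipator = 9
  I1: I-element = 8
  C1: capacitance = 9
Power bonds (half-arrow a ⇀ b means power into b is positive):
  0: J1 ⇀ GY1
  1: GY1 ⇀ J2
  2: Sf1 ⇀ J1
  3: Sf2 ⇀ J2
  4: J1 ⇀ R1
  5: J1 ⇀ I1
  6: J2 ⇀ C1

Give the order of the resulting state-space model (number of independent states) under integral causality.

b2 stroke→Sf1  (source Sf1 imposes f)
b3 stroke→Sf2  (source Sf2 imposes f)
b1 stroke→J2  (J2 flow already set via bond 3)
b6 stroke→J2  (J2: bond 3 brought flow, rest push out)
b0 stroke→J1  (GY1 both-in/both-out from 1)
b4 stroke→R1  (J1 effort already set via bond 0)
b5 stroke→I1  (common-e at J1 fixed by 0)

2  (C1, I1 all integral)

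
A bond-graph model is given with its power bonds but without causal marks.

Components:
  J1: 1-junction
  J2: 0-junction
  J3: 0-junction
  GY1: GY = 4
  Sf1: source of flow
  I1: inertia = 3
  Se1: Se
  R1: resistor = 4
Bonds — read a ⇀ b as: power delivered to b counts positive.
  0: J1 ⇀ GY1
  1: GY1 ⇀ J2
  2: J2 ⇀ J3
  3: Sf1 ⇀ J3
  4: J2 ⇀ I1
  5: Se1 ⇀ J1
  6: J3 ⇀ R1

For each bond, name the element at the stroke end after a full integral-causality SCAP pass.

#3 stroke→Sf1  (Sf1: flow source, stroke at near end)
#5 stroke→J1  (Se1 fixes effort; stroke away)
#0 stroke→GY1  (closing 1-jn rule on J1)
#1 stroke→GY1  (GY GY1: same side as bond 0)
#4 stroke→I1  (I1: I, integral causality)
#2 stroke→J2  (closing 0-jn rule on J2)
#6 stroke→J3  (only one effort-in slot at J3)

b0 →GY1
b1 →GY1
b2 →J2
b3 →Sf1
b4 →I1
b5 →J1
b6 →J3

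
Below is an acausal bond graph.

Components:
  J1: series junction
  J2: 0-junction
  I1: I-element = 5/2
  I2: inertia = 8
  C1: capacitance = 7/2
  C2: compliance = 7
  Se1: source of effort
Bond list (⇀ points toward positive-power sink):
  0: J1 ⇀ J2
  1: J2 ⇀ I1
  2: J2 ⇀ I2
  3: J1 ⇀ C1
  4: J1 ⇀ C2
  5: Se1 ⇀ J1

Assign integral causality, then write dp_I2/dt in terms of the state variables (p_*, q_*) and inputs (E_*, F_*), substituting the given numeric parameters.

#5 stroke→J1  (Se1 fixes effort; stroke away)
#1 stroke→I1  (I1: I, integral causality)
#2 stroke→I2  (I2: I, integral causality)
#0 stroke→J2  (closing 0-jn rule on J2)
#3 stroke→J1  (J1: bond 0 brought flow, rest push out)
#4 stroke→J1  (J1 flow already set via bond 0)

dp_I2/dt = E_Se1 - 2*q_C1/7 - q_C2/7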